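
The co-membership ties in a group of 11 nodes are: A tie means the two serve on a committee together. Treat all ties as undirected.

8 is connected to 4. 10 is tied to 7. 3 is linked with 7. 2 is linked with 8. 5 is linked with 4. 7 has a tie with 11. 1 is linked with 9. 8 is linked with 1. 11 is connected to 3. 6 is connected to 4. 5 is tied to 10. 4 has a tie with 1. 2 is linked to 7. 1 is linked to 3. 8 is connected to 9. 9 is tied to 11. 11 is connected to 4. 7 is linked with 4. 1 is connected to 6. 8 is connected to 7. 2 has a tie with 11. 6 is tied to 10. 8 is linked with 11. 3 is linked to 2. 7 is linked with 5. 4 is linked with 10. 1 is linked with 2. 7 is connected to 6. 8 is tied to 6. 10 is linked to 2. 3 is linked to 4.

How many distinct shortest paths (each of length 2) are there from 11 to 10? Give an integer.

3

The shortest distance is 2. The length-2 paths are: 11–4–10; 11–2–10; 11–7–10.
That gives 3 distinct shortest paths.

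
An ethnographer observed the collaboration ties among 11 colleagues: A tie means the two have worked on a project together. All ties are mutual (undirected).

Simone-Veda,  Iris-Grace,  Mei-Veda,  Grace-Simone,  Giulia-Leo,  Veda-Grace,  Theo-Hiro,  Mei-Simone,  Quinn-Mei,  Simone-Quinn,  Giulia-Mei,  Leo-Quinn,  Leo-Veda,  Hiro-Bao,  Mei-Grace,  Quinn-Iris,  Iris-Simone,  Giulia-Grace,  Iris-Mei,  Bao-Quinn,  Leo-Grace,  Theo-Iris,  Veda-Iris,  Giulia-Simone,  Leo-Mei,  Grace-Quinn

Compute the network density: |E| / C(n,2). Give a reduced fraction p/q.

There are 26 edges and 11 nodes, so the maximum possible is C(11,2) = 55.
Density = 26/55.

26/55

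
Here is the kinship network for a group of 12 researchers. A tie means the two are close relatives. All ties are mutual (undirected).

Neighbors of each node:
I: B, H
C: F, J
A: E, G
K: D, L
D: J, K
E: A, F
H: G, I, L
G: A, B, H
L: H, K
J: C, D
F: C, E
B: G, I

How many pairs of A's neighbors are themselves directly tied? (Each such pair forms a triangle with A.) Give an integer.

0

A's neighbors are E and G, but none of them are tied to each other, so no triangle contains A.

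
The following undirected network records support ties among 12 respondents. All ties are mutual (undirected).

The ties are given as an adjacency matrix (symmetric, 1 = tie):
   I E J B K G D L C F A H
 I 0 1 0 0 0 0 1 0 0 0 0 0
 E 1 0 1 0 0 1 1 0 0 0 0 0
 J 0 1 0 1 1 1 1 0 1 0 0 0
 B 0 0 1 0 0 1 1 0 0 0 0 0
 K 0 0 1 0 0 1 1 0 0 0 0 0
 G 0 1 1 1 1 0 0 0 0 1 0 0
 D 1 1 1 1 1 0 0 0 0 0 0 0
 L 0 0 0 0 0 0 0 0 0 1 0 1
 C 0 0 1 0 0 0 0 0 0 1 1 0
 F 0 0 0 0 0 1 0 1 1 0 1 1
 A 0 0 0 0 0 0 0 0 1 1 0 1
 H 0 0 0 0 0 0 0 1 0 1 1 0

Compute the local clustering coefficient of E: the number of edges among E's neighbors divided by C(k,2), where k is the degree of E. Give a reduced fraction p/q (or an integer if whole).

1/2

E's neighbors: D, G, I, and J (k = 4).
Possible neighbor pairs: C(4,2) = 6. Edges among them: D–I, D–J, G–J → e = 3.
Clustering(E) = 3/6 = 1/2.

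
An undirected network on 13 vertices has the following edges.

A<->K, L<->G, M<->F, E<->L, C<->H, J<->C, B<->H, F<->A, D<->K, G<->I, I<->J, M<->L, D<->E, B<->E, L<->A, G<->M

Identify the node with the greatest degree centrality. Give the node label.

Degrees — A:3, B:2, C:2, D:2, E:3, F:2, G:3, H:2, I:2, J:2, K:2, L:4, M:3.
The maximum is 4, attained only by L.

L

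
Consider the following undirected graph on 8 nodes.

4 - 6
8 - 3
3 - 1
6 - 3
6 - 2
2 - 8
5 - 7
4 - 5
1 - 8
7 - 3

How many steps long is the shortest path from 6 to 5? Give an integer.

One shortest route is 6 – 4 – 5, which uses 2 edges, and 6 and 5 are not directly tied, so nothing shorter exists. So d(6,5) = 2.

2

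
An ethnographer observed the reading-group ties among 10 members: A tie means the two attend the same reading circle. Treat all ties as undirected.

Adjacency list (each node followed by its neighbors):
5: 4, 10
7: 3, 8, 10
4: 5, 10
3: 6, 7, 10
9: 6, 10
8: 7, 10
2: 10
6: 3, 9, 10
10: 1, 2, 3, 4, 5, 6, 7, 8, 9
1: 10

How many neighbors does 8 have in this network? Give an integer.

2

8 is directly tied to 7 and 10. That is 2 neighbors, so the degree of 8 is 2.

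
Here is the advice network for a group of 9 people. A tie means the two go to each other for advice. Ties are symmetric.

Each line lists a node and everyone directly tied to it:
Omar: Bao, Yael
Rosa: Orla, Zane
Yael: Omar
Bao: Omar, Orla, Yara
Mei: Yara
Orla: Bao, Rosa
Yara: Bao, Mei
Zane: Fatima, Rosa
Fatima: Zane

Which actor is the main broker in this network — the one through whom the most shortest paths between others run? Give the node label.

Bao

Unnormalized betweenness of each node: Bao:20, Fatima:0, Mei:0, Omar:7, Orla:15, Rosa:12, Yael:0, Yara:7, Zane:7.
Bao has the largest value, 20, making it the main broker — the node through which the most shortest paths run.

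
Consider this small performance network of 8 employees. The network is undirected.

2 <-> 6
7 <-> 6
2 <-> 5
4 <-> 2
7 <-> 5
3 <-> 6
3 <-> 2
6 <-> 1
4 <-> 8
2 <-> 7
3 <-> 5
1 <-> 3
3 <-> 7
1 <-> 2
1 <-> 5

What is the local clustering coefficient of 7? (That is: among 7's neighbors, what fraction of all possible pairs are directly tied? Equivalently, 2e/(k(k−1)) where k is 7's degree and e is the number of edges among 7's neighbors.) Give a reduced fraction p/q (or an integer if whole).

5/6

7's neighbors: 2, 3, 5, and 6 (k = 4).
Possible neighbor pairs: C(4,2) = 6. Edges among them: 2–3, 2–5, 2–6, 3–5, 3–6 → e = 5.
Clustering(7) = 5/6.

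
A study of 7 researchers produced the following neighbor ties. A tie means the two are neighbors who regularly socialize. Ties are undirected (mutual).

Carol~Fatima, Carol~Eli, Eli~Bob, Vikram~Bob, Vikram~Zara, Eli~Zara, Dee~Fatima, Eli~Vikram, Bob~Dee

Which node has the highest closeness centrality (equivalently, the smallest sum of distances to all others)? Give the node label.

Eli

Farness (sum of distances to all others) for each node — Bob:9, Carol:10, Dee:11, Eli:8, Fatima:12, Vikram:10, Zara:12.
The smallest farness is 8, for Eli, so Eli has the highest closeness.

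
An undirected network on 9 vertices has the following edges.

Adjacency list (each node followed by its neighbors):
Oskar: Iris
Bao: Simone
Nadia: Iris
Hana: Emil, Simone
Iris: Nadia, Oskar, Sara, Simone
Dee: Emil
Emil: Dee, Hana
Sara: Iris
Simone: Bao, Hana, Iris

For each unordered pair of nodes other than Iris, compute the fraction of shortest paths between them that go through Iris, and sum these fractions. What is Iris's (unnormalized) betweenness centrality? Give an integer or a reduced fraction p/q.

Pairs whose geodesics pass through Iris — Dee–Nadia: 1; Dee–Oskar: 1; Dee–Sara: 1; Bao–Nadia: 1; Bao–Oskar: 1; Bao–Sara: 1; Emil–Nadia: 1; Emil–Oskar: 1; Emil–Sara: 1; Hana–Nadia: 1; Hana–Oskar: 1; Hana–Sara: 1; Nadia–Simone: 1; Nadia–Oskar: 1 … (+4 more pairs).
All other pairs contribute 0.
Summing the contributions gives betweenness(Iris) = 18.

18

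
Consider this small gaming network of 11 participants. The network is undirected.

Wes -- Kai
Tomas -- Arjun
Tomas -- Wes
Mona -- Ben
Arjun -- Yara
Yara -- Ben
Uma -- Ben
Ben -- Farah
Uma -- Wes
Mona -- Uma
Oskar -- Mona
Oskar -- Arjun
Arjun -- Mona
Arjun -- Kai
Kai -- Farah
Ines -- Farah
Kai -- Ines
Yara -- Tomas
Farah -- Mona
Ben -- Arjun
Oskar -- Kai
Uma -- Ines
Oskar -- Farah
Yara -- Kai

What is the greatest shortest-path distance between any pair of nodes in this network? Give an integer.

Eccentricity of each node (its greatest distance to any other): Arjun:2, Ben:2, Farah:3, Ines:3, Kai:2, Mona:2, Oskar:2, Tomas:3, Uma:2, Wes:2, Yara:2.
The maximum eccentricity is 3, realized for instance by the pair Tomas–Ines via Tomas – Arjun – Kai – Ines. So the diameter is 3.

3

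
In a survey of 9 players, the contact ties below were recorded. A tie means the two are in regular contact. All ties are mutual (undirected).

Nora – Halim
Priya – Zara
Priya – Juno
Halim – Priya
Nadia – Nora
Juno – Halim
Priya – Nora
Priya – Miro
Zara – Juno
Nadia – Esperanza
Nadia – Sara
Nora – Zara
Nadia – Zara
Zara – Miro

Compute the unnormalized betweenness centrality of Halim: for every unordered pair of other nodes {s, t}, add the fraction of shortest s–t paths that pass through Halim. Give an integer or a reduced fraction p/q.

1/3

Pairs whose geodesics pass through Halim — Nora–Juno: 1/3.
All other pairs contribute 0.
Summing the contributions gives betweenness(Halim) = 1/3.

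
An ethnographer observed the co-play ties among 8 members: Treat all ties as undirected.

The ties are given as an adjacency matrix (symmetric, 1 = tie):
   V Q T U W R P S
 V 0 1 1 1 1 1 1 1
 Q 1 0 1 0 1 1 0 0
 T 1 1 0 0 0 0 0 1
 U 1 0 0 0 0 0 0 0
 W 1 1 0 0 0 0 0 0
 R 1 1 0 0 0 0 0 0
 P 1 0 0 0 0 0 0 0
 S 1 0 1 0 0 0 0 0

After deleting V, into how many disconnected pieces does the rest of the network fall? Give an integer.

3

Without V, the remaining ties split the others into: {Q, R, S, T, W}; {U}; {P}.
That's 3 separate components.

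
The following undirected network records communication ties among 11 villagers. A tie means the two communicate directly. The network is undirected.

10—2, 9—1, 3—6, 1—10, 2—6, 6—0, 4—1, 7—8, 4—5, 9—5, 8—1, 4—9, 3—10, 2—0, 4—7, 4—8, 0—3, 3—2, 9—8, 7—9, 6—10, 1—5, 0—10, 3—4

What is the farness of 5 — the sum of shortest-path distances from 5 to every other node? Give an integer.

Distances from 5: 0:3, 1:1, 2:3, 3:2, 4:1, 6:3, 7:2, 8:2, 9:1, 10:2.
Sum = 3 + 1 + 3 + 2 + 1 + 3 + 2 + 2 + 1 + 2 = 20.

20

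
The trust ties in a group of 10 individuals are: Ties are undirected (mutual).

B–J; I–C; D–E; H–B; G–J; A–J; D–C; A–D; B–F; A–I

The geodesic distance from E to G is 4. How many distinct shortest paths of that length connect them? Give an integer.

1

The shortest distance is 4, and the only length-4 path is E–D–A–J–G. So there is exactly 1 shortest path.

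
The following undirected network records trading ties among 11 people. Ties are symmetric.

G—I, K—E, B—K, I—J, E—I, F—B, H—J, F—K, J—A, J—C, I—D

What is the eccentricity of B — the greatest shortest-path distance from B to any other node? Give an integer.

5

Distances from B: A:5, C:5, D:4, E:2, F:1, G:4, H:5, I:3, J:4, K:1.
The largest is 5 (to C, A, and H), so the eccentricity of B is 5.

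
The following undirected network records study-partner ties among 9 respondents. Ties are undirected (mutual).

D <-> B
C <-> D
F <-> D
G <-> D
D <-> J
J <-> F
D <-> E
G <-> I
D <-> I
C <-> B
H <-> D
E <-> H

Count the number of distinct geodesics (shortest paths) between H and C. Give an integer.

1

The shortest distance is 2, and the only length-2 path is H–D–C. So there is exactly 1 shortest path.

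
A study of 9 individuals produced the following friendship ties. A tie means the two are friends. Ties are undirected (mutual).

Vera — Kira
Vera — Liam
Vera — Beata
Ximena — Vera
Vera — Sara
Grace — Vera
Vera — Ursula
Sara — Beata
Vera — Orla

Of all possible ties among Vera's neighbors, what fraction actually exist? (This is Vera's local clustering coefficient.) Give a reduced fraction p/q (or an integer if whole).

Vera's neighbors: Beata, Grace, Kira, Liam, Orla, Sara, Ursula, and Ximena (k = 8).
Possible neighbor pairs: C(8,2) = 28. Edges among them: Beata–Sara → e = 1.
Clustering(Vera) = 1/28.

1/28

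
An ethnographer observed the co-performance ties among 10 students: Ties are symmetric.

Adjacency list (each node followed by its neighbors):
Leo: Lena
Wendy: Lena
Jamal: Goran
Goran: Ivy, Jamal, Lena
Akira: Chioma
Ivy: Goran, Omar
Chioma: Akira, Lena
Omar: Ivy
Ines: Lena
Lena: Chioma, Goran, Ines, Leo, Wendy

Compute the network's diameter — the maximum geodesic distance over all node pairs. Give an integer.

Eccentricity of each node (its greatest distance to any other): Akira:5, Chioma:4, Goran:3, Ines:4, Ivy:4, Jamal:4, Lena:3, Leo:4, Omar:5, Wendy:4.
The maximum eccentricity is 5, realized for instance by the pair Akira–Omar via Akira – Chioma – Lena – Goran – Ivy – Omar. So the diameter is 5.

5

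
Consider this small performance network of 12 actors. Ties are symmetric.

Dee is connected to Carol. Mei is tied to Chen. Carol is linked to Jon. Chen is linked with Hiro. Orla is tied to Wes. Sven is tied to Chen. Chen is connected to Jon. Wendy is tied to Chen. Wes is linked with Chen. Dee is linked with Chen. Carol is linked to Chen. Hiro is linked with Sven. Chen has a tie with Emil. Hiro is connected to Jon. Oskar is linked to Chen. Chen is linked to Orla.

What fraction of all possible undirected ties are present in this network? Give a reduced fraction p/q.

There are 16 edges and 12 nodes, so the maximum possible is C(12,2) = 66.
Density = 16/66 = 8/33.

8/33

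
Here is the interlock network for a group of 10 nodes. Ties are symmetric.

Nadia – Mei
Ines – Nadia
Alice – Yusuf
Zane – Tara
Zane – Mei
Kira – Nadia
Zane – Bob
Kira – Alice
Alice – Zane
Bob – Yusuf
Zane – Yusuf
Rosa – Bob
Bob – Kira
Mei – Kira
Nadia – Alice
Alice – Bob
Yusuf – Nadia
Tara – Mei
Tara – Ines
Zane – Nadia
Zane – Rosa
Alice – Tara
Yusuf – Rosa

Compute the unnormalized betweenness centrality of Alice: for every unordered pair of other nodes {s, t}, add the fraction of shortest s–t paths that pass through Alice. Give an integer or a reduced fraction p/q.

Pairs whose geodesics pass through Alice — Kira–Tara: 1/2; Kira–Zane: 1/4; Kira–Yusuf: 1/3; Tara–Bob: 1/2; Tara–Nadia: 1/4; Tara–Yusuf: 1/2; Ines–Bob: 2/6; Bob–Nadia: 1/4.
All other pairs contribute 0.
Summing the contributions gives betweenness(Alice) = 35/12.

35/12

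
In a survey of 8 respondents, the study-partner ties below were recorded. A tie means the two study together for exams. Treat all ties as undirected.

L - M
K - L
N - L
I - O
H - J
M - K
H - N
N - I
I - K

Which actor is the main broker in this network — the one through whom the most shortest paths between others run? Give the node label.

Unnormalized betweenness of each node: H:6, I:15/2, J:0, K:3, L:9/2, M:0, N:11, O:0.
N has the largest value, 11, making it the main broker — the node through which the most shortest paths run.

N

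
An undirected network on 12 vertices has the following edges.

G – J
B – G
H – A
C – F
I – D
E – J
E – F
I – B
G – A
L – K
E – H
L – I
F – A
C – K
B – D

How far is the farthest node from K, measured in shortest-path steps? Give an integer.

4

Distances from K: A:3, B:3, C:1, D:3, E:3, F:2, G:4, H:4, I:2, J:4, L:1.
The largest is 4 (to G, H, and J), so the eccentricity of K is 4.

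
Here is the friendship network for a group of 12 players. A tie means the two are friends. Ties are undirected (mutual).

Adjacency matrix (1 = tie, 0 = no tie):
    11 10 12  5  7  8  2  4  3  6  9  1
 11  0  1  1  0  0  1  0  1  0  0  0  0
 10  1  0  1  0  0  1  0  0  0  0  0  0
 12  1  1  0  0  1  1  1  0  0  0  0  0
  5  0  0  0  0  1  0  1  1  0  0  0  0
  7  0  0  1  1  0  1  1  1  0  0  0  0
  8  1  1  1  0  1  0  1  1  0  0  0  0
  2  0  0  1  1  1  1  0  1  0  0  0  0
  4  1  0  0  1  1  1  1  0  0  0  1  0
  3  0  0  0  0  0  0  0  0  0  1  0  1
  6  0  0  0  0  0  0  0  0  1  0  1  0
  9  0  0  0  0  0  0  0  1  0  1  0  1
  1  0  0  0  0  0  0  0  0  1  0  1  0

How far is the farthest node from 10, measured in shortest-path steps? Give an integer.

Distances from 10: 1:4, 2:2, 3:5, 4:2, 5:3, 6:4, 7:2, 8:1, 9:3, 11:1, 12:1.
The largest is 5 (to 3), so the eccentricity of 10 is 5.

5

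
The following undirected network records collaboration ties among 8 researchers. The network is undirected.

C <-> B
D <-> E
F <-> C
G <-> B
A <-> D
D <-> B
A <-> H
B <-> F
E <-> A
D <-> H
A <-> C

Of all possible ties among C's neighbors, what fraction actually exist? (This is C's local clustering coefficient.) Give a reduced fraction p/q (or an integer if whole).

C's neighbors: A, B, and F (k = 3).
Possible neighbor pairs: C(3,2) = 3. Edges among them: B–F → e = 1.
Clustering(C) = 1/3.

1/3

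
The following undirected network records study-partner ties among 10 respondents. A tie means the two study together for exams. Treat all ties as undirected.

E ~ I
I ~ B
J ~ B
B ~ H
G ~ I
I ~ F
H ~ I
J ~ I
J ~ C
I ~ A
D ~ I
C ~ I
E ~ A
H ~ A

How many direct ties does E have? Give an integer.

2

E is directly tied to A and I. That is 2 neighbors, so the degree of E is 2.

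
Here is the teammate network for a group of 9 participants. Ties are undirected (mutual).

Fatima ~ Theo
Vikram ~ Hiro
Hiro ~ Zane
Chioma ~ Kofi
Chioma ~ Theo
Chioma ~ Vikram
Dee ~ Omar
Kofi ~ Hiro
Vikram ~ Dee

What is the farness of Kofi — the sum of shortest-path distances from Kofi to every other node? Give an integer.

Distances from Kofi: Chioma:1, Dee:3, Fatima:3, Hiro:1, Omar:4, Theo:2, Vikram:2, Zane:2.
Sum = 1 + 3 + 3 + 1 + 4 + 2 + 2 + 2 = 18.

18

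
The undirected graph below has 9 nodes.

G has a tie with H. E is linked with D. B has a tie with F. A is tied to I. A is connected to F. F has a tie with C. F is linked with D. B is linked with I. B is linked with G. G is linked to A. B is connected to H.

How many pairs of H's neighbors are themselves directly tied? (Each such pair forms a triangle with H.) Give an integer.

H's neighbors: B and G.
Neighbor pairs that are themselves tied: H–B–G. Each forms one triangle with H, for 1 in total.

1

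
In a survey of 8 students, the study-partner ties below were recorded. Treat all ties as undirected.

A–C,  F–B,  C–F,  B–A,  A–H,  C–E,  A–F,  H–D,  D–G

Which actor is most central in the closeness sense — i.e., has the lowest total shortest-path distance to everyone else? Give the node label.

Farness (sum of distances to all others) for each node — A:11, B:16, C:14, D:17, E:20, F:14, G:23, H:13.
The smallest farness is 11, for A, so A has the highest closeness.

A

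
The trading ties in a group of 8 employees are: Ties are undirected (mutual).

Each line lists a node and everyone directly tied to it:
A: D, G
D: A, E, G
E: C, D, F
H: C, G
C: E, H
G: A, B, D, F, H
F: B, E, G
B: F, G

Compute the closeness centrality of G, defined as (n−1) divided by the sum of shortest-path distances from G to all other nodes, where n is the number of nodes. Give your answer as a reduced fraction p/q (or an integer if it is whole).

Distances from G: A:1, B:1, C:2, D:1, E:2, F:1, H:1. Sum = 9.
n = 8, so closeness = 7/9.

7/9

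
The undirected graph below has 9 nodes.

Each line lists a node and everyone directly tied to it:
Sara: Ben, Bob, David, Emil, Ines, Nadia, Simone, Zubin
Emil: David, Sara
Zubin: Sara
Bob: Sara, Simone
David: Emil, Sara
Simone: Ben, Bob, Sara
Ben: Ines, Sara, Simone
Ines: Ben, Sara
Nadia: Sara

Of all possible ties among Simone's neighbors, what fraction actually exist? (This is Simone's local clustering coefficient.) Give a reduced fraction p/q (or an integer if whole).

Simone's neighbors: Ben, Bob, and Sara (k = 3).
Possible neighbor pairs: C(3,2) = 3. Edges among them: Ben–Sara, Bob–Sara → e = 2.
Clustering(Simone) = 2/3.

2/3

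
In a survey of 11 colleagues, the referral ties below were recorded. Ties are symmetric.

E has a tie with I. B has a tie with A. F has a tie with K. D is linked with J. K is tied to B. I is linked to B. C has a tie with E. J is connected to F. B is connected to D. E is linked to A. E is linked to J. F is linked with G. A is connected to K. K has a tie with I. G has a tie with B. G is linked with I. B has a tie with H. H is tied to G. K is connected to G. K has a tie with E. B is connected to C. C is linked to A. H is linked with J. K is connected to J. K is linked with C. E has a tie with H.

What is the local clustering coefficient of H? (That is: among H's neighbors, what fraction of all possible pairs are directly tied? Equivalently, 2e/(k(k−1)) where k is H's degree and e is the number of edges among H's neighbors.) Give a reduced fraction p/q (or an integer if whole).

H's neighbors: B, E, G, and J (k = 4).
Possible neighbor pairs: C(4,2) = 6. Edges among them: B–G, E–J → e = 2.
Clustering(H) = 2/6 = 1/3.

1/3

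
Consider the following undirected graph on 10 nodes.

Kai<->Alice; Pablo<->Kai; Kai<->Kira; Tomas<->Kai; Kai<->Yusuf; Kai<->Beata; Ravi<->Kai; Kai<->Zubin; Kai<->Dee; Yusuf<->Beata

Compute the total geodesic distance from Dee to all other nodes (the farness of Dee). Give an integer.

Distances from Dee: Alice:2, Beata:2, Kai:1, Kira:2, Pablo:2, Ravi:2, Tomas:2, Yusuf:2, Zubin:2.
Sum = 2 + 2 + 1 + 2 + 2 + 2 + 2 + 2 + 2 = 17.

17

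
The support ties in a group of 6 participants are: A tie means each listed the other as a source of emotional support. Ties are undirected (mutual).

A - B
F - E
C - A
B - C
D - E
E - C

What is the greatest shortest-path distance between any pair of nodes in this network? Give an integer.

Eccentricity of each node (its greatest distance to any other): A:3, B:3, C:2, D:3, E:2, F:3.
The maximum eccentricity is 3, realized for instance by the pair B–F via B – C – E – F. So the diameter is 3.

3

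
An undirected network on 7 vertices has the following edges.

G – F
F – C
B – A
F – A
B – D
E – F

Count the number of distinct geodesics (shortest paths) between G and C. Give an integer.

The shortest distance is 2, and the only length-2 path is G–F–C. So there is exactly 1 shortest path.

1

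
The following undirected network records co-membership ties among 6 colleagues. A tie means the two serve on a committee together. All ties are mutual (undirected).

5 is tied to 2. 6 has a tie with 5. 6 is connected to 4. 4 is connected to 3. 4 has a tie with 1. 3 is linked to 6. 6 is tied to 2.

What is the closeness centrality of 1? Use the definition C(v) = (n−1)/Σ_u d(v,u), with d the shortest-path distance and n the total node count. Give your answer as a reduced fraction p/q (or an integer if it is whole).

5/11

Distances from 1: 2:3, 3:2, 4:1, 5:3, 6:2. Sum = 11.
n = 6, so closeness = 5/11.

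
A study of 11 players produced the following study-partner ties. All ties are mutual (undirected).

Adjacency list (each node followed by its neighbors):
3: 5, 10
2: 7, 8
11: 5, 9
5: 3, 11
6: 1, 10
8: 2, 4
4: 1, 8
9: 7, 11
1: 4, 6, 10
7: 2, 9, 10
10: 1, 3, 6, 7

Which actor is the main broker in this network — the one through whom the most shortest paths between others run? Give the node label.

Unnormalized betweenness of each node: 1:8, 2:6, 3:15/2, 4:23/6, 5:10/3, 6:0, 7:101/6, 8:17/6, 9:13/2, 10:61/3, 11:17/6.
10 has the largest value, 61/3, making it the main broker — the node through which the most shortest paths run.

10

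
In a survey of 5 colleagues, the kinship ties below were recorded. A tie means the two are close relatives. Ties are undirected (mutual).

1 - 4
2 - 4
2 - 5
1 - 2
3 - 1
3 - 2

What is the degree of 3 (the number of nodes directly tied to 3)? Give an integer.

3 is directly tied to 1 and 2. That is 2 neighbors, so the degree of 3 is 2.

2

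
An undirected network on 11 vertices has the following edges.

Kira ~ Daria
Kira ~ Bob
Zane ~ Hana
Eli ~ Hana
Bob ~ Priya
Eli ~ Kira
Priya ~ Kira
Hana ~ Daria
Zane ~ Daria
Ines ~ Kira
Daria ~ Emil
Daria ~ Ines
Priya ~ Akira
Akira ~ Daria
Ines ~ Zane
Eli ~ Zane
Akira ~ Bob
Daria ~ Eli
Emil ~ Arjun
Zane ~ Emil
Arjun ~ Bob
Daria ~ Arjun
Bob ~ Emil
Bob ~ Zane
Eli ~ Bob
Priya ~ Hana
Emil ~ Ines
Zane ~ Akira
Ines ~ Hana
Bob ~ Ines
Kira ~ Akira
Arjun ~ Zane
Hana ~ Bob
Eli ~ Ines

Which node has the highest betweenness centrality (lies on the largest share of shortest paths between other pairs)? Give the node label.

Unnormalized betweenness of each node: Akira:119/120, Arjun:1/8, Bob:106/15, Daria:61/15, Eli:21/40, Emil:3/8, Hana:35/24, Ines:163/120, Kira:13/8, Priya:9/20, Zane:71/24.
Bob has the largest value, 106/15, making it the main broker — the node through which the most shortest paths run.

Bob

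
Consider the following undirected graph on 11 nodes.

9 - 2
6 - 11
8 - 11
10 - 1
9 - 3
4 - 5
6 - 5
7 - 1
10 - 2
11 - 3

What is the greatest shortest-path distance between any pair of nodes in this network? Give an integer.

Eccentricity of each node (its greatest distance to any other): 1:8, 2:6, 3:5, 4:9, 5:8, 6:7, 7:9, 8:7, 9:5, 10:7, 11:6.
The maximum eccentricity is 9, realized for instance by the pair 4–7 via 4 – 5 – 6 – 11 – 3 – 9 – 2 – 10 – 1 – 7. So the diameter is 9.

9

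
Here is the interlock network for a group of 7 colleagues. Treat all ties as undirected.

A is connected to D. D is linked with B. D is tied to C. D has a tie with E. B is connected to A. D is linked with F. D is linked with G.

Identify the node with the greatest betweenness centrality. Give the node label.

Unnormalized betweenness of each node: A:0, B:0, C:0, D:14, E:0, F:0, G:0.
D has the largest value, 14, making it the main broker — the node through which the most shortest paths run.

D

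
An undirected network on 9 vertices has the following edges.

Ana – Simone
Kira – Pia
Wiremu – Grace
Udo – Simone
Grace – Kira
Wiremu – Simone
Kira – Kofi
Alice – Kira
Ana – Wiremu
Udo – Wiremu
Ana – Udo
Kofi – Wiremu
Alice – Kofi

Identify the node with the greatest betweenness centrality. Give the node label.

Unnormalized betweenness of each node: Alice:0, Ana:0, Grace:4, Kira:17/2, Kofi:8, Pia:0, Simone:0, Udo:0, Wiremu:31/2.
Wiremu has the largest value, 31/2, making it the main broker — the node through which the most shortest paths run.

Wiremu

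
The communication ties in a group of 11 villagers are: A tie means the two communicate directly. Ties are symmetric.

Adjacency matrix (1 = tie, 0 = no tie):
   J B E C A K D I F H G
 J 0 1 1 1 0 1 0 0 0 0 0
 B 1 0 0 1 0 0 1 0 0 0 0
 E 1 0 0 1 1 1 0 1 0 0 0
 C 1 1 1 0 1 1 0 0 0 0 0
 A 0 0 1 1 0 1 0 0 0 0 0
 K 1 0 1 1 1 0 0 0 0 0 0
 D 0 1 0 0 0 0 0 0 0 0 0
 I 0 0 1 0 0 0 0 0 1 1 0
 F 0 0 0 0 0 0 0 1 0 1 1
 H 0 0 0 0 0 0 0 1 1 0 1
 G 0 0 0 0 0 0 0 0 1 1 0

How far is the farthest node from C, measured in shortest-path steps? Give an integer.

Distances from C: A:1, B:1, D:2, E:1, F:3, G:4, H:3, I:2, J:1, K:1.
The largest is 4 (to G), so the eccentricity of C is 4.

4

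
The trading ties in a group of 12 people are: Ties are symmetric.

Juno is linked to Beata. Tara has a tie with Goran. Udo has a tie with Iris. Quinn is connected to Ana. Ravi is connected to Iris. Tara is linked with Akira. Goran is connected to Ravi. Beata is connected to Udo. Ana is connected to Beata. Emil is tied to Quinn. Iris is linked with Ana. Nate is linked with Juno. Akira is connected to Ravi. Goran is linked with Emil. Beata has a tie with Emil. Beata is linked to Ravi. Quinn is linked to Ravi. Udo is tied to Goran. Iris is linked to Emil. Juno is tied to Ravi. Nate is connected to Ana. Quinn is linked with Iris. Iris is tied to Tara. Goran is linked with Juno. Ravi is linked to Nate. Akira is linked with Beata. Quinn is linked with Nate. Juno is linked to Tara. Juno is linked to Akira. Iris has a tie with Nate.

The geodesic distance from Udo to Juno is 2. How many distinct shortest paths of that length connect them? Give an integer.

The shortest distance is 2. The length-2 paths are: Udo–Beata–Juno; Udo–Goran–Juno.
That gives 2 distinct shortest paths.

2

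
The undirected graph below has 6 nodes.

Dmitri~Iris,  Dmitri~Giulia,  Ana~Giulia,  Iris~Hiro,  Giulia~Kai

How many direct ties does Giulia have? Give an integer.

3

Giulia is directly tied to Ana, Dmitri, and Kai. That is 3 neighbors, so the degree of Giulia is 3.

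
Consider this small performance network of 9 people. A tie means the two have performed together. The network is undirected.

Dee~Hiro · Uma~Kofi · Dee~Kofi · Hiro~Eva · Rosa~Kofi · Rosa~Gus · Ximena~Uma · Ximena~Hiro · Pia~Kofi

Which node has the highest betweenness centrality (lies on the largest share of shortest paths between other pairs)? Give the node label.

Unnormalized betweenness of each node: Dee:8, Eva:0, Gus:0, Hiro:8, Kofi:18, Pia:0, Rosa:7, Uma:4, Ximena:2.
Kofi has the largest value, 18, making it the main broker — the node through which the most shortest paths run.

Kofi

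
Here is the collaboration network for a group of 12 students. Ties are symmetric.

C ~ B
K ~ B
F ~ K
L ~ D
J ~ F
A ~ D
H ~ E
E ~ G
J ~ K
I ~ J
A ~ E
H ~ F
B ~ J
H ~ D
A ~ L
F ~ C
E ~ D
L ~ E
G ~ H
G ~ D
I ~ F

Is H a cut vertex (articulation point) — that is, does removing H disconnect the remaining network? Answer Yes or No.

Yes

Removing H leaves {A, D, E, G, and L} with no path to {B, C, F, I, J, and K}, so the network splits into 2 components. H is a cut vertex.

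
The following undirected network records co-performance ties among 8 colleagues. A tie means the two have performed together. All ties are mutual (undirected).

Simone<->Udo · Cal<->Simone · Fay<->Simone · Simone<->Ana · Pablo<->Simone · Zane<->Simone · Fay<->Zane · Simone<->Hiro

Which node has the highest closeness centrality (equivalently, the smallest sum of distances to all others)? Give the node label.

Simone

Farness (sum of distances to all others) for each node — Ana:13, Cal:13, Fay:12, Hiro:13, Pablo:13, Simone:7, Udo:13, Zane:12.
The smallest farness is 7, for Simone, so Simone has the highest closeness.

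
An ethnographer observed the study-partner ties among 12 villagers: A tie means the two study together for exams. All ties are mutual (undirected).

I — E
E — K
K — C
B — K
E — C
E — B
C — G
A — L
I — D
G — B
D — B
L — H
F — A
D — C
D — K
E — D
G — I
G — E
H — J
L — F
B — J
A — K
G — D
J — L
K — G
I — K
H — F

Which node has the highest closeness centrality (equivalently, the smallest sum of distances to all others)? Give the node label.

K

Farness (sum of distances to all others) for each node — A:19, B:18, C:23, D:19, E:19, F:25, G:19, H:27, I:23, J:21, K:16, L:23.
The smallest farness is 16, for K, so K has the highest closeness.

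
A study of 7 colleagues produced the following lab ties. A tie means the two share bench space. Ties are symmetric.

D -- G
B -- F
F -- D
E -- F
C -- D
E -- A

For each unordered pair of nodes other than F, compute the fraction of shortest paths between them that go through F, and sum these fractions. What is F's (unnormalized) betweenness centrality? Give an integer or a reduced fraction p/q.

Pairs whose geodesics pass through F — B–A: 1; B–D: 1; B–G: 1; B–E: 1; B–C: 1; A–D: 1; A–G: 1; A–C: 1; D–E: 1; G–E: 1; E–C: 1.
All other pairs contribute 0.
Summing the contributions gives betweenness(F) = 11.

11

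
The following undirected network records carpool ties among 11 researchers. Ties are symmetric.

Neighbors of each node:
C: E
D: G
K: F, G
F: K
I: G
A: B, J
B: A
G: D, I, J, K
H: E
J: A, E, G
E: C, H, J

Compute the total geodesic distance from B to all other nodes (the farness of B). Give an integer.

34

Distances from B: A:1, C:4, D:4, E:3, F:5, G:3, H:4, I:4, J:2, K:4.
Sum = 1 + 4 + 4 + 3 + 5 + 3 + 4 + 4 + 2 + 4 = 34.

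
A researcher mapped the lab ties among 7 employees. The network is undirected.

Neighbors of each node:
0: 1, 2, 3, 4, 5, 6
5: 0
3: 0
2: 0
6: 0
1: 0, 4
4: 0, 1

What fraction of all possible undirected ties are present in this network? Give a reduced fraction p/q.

There are 7 edges and 7 nodes, so the maximum possible is C(7,2) = 21.
Density = 7/21 = 1/3.

1/3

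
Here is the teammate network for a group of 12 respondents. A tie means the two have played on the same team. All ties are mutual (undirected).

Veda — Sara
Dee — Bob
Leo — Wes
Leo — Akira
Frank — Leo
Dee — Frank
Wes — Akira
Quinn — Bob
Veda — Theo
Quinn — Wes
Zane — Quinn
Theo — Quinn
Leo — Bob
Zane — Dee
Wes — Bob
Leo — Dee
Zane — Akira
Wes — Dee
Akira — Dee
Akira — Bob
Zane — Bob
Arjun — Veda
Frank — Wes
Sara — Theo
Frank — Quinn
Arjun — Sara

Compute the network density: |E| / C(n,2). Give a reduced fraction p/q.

13/33

There are 26 edges and 12 nodes, so the maximum possible is C(12,2) = 66.
Density = 26/66 = 13/33.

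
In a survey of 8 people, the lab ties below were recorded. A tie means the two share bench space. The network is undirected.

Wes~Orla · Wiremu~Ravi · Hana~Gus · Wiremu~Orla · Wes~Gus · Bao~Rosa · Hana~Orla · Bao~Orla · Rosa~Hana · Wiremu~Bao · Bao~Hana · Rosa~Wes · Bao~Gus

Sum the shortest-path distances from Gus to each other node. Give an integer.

Distances from Gus: Bao:1, Hana:1, Orla:2, Ravi:3, Rosa:2, Wes:1, Wiremu:2.
Sum = 1 + 1 + 2 + 3 + 2 + 1 + 2 = 12.

12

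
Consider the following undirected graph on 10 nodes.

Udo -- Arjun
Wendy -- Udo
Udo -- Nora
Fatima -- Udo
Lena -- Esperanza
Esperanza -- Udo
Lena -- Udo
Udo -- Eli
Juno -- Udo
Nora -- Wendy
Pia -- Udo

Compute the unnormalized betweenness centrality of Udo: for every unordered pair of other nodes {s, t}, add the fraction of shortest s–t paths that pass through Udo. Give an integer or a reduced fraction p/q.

Pairs whose geodesics pass through Udo — Eli–Arjun: 1; Eli–Wendy: 1; Eli–Pia: 1; Eli–Esperanza: 1; Eli–Fatima: 1; Eli–Lena: 1; Eli–Juno: 1; Eli–Nora: 1; Arjun–Wendy: 1; Arjun–Pia: 1; Arjun–Esperanza: 1; Arjun–Fatima: 1; Arjun–Lena: 1; Arjun–Juno: 1 … (+20 more pairs).
All other pairs contribute 0.
Summing the contributions gives betweenness(Udo) = 34.

34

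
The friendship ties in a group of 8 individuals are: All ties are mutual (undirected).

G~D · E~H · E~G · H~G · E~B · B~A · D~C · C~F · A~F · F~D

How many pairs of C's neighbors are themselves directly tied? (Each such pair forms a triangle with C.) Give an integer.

1

C's neighbors: D and F.
Neighbor pairs that are themselves tied: C–D–F. Each forms one triangle with C, for 1 in total.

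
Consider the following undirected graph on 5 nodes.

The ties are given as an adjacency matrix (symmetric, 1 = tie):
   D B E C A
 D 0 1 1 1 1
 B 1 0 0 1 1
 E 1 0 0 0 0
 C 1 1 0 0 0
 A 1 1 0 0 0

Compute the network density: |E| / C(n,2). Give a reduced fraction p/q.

3/5

There are 6 edges and 5 nodes, so the maximum possible is C(5,2) = 10.
Density = 6/10 = 3/5.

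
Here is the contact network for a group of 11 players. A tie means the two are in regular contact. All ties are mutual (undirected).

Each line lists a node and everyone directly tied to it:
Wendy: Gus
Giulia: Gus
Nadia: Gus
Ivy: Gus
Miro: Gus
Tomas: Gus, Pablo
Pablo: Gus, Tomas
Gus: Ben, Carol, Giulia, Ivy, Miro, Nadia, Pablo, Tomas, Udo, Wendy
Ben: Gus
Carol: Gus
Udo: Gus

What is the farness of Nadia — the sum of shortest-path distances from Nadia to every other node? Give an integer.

Distances from Nadia: Ben:2, Carol:2, Giulia:2, Gus:1, Ivy:2, Miro:2, Pablo:2, Tomas:2, Udo:2, Wendy:2.
Sum = 2 + 2 + 2 + 1 + 2 + 2 + 2 + 2 + 2 + 2 = 19.

19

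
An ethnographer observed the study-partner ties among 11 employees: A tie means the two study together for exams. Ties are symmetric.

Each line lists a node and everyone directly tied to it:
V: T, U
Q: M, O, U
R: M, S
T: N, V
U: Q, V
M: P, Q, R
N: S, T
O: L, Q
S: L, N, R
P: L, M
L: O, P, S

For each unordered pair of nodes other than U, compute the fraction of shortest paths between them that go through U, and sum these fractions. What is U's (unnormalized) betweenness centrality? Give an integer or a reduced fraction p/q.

Pairs whose geodesics pass through U — N–Q: 1/3; R–V: 1/2; M–V: 1; M–T: 1/2; P–V: 1; L–V: 1/2; O–V: 1; O–T: 1/2; Q–V: 1; Q–T: 1.
All other pairs contribute 0.
Summing the contributions gives betweenness(U) = 22/3.

22/3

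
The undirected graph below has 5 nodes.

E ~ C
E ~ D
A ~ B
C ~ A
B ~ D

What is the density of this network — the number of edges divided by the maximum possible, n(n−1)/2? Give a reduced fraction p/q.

1/2

There are 5 edges and 5 nodes, so the maximum possible is C(5,2) = 10.
Density = 5/10 = 1/2.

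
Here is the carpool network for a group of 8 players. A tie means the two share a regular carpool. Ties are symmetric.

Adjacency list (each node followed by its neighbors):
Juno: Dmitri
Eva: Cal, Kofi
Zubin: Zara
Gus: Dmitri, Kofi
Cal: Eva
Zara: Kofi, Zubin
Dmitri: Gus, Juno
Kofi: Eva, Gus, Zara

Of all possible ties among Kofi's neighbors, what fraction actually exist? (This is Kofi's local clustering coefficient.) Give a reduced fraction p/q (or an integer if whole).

Kofi's neighbors: Eva, Gus, and Zara (k = 3).
Possible neighbor pairs: C(3,2) = 3. Edges among them: none → e = 0.
Clustering(Kofi) = 0/3 = 0.

0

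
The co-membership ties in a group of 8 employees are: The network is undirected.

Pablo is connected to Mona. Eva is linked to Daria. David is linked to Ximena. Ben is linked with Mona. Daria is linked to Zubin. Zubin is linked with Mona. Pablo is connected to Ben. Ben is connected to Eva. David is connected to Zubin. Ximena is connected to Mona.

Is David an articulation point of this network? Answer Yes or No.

Even without David, every remaining node can still reach every other (the residual graph is connected), so David is not a cut vertex.

No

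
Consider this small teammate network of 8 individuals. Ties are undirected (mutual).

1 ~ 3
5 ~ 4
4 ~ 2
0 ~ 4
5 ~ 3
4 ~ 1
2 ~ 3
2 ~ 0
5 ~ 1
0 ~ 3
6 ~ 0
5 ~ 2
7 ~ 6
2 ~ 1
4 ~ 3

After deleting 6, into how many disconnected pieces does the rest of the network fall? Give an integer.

Without 6, the remaining ties split the others into: {7}; {0, 1, 2, 3, 4, 5}.
That's 2 separate components.

2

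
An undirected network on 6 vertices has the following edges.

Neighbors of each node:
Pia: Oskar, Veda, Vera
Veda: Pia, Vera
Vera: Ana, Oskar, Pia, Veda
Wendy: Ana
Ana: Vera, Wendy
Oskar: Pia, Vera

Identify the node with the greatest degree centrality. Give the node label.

Degrees — Ana:2, Oskar:2, Pia:3, Veda:2, Vera:4, Wendy:1.
The maximum is 4, attained only by Vera.

Vera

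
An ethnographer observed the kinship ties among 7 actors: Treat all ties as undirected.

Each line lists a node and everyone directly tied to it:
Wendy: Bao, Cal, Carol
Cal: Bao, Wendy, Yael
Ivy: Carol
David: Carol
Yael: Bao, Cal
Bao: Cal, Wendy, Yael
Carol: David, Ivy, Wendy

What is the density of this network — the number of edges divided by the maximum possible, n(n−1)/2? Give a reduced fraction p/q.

8/21

There are 8 edges and 7 nodes, so the maximum possible is C(7,2) = 21.
Density = 8/21.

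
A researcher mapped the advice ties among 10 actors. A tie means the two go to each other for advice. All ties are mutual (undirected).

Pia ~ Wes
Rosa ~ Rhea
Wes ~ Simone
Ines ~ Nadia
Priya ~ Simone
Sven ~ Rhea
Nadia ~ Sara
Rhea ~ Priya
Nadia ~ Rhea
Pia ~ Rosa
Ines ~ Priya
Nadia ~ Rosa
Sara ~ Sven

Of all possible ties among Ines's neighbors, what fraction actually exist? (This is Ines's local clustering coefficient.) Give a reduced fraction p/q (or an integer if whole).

Ines's neighbors: Nadia and Priya (k = 2).
Possible neighbor pairs: C(2,2) = 1. Edges among them: none → e = 0.
Clustering(Ines) = 0/1.

0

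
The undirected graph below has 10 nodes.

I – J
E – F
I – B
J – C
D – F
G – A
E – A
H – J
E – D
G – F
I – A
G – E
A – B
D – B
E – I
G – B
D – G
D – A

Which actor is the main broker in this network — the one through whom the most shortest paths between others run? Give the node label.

I

Unnormalized betweenness of each node: A:35/12, B:8/3, C:0, D:13/12, E:7, F:0, G:13/12, H:0, I:73/4, J:15.
I has the largest value, 73/4, making it the main broker — the node through which the most shortest paths run.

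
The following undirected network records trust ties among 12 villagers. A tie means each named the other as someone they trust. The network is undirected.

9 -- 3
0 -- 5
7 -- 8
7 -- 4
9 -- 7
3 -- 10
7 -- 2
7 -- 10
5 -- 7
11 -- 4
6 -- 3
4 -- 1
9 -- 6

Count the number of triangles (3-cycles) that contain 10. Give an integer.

0

10's neighbors are 3 and 7, but none of them are tied to each other, so no triangle contains 10.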